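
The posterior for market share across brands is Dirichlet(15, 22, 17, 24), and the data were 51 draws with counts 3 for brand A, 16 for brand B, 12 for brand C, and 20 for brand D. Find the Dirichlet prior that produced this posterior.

Dirichlet(12, 6, 5, 4)

For a Dirichlet(α) prior with multinomial counts c, the posterior is Dirichlet(α + c) componentwise.
Subtract each count from the matching posterior parameter: 15−3=12, 22−16=6, 17−12=5, 24−20=4.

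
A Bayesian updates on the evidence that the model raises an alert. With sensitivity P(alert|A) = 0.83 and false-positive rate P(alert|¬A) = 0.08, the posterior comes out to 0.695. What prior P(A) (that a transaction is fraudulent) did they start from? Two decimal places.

P(A) = 0.18

Bayes' rule in odds form gives O(A|E) = O(A)·[P(E|A)/P(E|¬A)], hence O(A) = O(A|E)/LR.
Posterior odds = 0.695/(1−0.695) = 2.2787. LR = 0.83/0.08 = 10.3750.
Prior odds = 2.2787/10.3750 = 0.2196, so P(A) = 0.2196/(1+0.2196) ≈ 0.18.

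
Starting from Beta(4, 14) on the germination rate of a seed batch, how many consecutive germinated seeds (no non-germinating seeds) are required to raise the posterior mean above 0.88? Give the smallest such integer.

k = 99

After k germinated seeds and 0 non-germinating seeds the posterior is Beta(4+k, 14), with mean (4+k)/(4+14+k).
Set (4+k)/(18+k) > 0.88 and solve: k > (0.88·18 − 4)/(1 − 0.88) = 98.667.
The smallest integer exceeding 98.667 is 99.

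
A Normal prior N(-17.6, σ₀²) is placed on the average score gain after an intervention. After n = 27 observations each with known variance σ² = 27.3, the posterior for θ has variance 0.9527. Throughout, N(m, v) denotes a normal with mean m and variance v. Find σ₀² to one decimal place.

σ₀² = 16.5

For the Normal–Normal model with known σ², precisions add: τ_n = τ₀ + n/σ².
So 1/σ₀² = 1/0.9527 − 27/27.3 = 1.049648 − 0.989011 = 0.060637.
Hence σ₀² = 1/0.060637 ≈ 16.5.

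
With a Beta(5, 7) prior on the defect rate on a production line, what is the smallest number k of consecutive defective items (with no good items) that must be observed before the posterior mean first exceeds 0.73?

k = 14

After k defective items and 0 good items the posterior is Beta(5+k, 7), with mean (5+k)/(5+7+k).
Set (5+k)/(12+k) > 0.73 and solve: k > (0.73·12 − 5)/(1 − 0.73) = 13.926.
The smallest integer exceeding 13.926 is 14, and checking k=14: (19)/(26) = 0.7308 > 0.73.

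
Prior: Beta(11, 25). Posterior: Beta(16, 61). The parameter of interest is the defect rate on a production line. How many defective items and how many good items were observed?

5 defective items and 36 good items

Under Beta–binomial conjugacy the posterior parameters are (α+s, β+f).
Match parameters: s=16−11=5, f=61−25=36.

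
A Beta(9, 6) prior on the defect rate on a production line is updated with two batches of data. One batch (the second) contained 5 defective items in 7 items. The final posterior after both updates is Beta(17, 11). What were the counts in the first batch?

3 defective items and 3 good items

Sequential conjugate updates are equivalent to a single update on the pooled data, so total successes = posterior α − prior α and total failures = posterior β − prior β.
Total across both batches: 17−9=8 defective items, 11−6=5 good items.
Subtract the second batch: 8−5=3 defective items and 5−2=3 good items.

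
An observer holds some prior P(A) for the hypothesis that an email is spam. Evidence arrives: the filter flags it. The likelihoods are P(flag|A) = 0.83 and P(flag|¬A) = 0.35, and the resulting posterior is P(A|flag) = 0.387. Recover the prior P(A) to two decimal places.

In odds form, posterior odds = prior odds × likelihood ratio, so prior odds = posterior odds ÷ LR.
Posterior odds = 0.387/(1−0.387) = 0.6313. LR = 0.83/0.35 = 2.3714.
Prior odds = 0.6313/2.3714 = 0.2662, so P(A) = 0.2662/(1+0.2662) ≈ 0.21.

P(A) = 0.21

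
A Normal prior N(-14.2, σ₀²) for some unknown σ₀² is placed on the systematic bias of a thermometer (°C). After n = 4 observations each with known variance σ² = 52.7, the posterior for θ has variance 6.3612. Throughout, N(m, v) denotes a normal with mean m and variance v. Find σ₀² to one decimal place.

σ₀² = 12.3

Posterior precision equals prior precision plus data precision: 1/σ_n² = 1/σ₀² + n/σ².
So 1/σ₀² = 1/6.3612 − 4/52.7 = 0.157203 − 0.075901 = 0.081302.
Hence σ₀² = 1/0.081302 ≈ 12.3.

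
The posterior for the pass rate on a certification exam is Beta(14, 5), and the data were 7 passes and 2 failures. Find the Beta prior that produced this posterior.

Beta(7, 3)

Under Beta–binomial conjugacy the posterior parameters are (a+s, b+f).
So a = 14 − 7 = 7 and b = 5 − 2 = 3.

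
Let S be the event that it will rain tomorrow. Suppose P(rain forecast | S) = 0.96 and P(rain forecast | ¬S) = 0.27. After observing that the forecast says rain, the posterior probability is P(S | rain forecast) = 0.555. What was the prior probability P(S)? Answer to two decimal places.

P(S) = 0.26

Bayes' rule in odds form gives O(S|E) = O(S)·[P(E|S)/P(E|¬S)], hence O(S) = O(S|E)/LR.
Posterior odds = 0.555/(1−0.555) = 1.2472. LR = 0.96/0.27 = 3.5556.
Prior odds = 1.2472/3.5556 = 0.3508, so P(S) = 0.3508/(1+0.3508) ≈ 0.26.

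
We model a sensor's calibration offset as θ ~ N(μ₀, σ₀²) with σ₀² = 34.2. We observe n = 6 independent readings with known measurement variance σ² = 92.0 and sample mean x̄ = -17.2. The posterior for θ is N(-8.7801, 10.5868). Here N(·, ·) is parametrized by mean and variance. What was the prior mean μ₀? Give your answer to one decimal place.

μ₀ = 10.0

The posterior mean is a precision-weighted average: μ_n = (τ₀μ₀ + τ_data·x̄)/(τ₀+τ_data), with τ₀=1/σ₀² and τ_data=n/σ².
Here τ₀ = 1/34.2 = 0.029240 and τ_data = 6/92.0 = 0.065217, so τ_n = 0.094457.
Rearranging for μ₀: μ₀ = (μ_n·τ_n − τ_data·x̄)/τ₀ = (-8.7801·0.094457 − 0.065217·-17.2) / 0.029240 = 0.292390/0.029240 ≈ 10.0.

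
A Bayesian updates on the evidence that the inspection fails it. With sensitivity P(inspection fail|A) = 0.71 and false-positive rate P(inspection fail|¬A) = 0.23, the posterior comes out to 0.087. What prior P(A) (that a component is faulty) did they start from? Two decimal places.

Bayes' rule in odds form gives O(A|E) = O(A)·[P(E|A)/P(E|¬A)], hence O(A) = O(A|E)/LR.
Posterior odds = 0.087/(1−0.087) = 0.0953. LR = 0.71/0.23 = 3.0870.
Prior odds = 0.0953/3.0870 = 0.0309, so P(A) = 0.0309/(1+0.0309) ≈ 0.03.

P(A) = 0.03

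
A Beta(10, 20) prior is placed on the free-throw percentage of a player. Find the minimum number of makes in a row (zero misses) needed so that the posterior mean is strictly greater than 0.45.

After k makes and 0 misses the posterior is Beta(10+k, 20), with mean (10+k)/(10+20+k).
Set (10+k)/(30+k) > 0.45 and solve: k > (0.45·30 − 10)/(1 − 0.45) = 6.364.
The smallest integer exceeding 6.364 is 7, and checking k=7: (17)/(37) = 0.4595 > 0.45.

k = 7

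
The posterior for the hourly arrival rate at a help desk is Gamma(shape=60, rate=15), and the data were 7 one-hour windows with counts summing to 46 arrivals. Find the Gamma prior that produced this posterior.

Gamma(shape=14, rate=8)

Gamma–Poisson conjugacy: posterior shape = α + Σxᵢ, posterior rate = β + n.
So α = 60 − 46 = 14 and β = 15 − 7 = 8.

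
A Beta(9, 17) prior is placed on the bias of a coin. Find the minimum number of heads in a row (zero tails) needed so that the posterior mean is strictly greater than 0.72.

After k heads and 0 tails the posterior is Beta(9+k, 17), with mean (9+k)/(9+17+k).
Set (9+k)/(26+k) > 0.72 and solve: k > (0.72·26 − 9)/(1 − 0.72) = 34.714.
The smallest integer exceeding 34.714 is 35, and checking k=35: (44)/(61) = 0.7213 > 0.72.

k = 35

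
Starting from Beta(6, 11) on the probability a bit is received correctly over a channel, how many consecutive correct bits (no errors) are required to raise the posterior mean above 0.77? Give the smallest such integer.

After k correct bits and 0 errors the posterior is Beta(6+k, 11), with mean (6+k)/(6+11+k).
Set (6+k)/(17+k) > 0.77 and solve: k > (0.77·17 − 6)/(1 − 0.77) = 30.826.
The smallest integer exceeding 30.826 is 31, and checking k=31: (37)/(48) = 0.7708 > 0.77.

k = 31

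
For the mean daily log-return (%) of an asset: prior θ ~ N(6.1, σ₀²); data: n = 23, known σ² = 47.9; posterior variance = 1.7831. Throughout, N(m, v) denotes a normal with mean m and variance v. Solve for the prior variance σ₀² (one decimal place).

σ₀² = 12.4

For the Normal–Normal model with known σ², precisions add: τ_n = τ₀ + n/σ².
So 1/σ₀² = 1/1.7831 − 23/47.9 = 0.560821 − 0.480167 = 0.080654.
Hence σ₀² = 1/0.080654 ≈ 12.4.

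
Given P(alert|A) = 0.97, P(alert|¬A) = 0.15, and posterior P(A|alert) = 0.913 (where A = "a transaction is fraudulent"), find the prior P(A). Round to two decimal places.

In odds form, posterior odds = prior odds × likelihood ratio, so prior odds = posterior odds ÷ LR.
Posterior odds = 0.913/(1−0.913) = 10.4943. LR = 0.97/0.15 = 6.4667.
Prior odds = 10.4943/6.4667 = 1.6228, so P(A) = 1.6228/(1+1.6228) ≈ 0.62.

P(A) = 0.62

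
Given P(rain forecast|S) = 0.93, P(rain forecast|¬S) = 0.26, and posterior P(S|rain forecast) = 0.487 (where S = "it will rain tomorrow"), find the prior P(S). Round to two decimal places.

In odds form, posterior odds = prior odds × likelihood ratio, so prior odds = posterior odds ÷ LR.
Posterior odds = 0.487/(1−0.487) = 0.9493. LR = 0.93/0.26 = 3.5769.
Prior odds = 0.9493/3.5769 = 0.2654, so P(S) = 0.2654/(1+0.2654) ≈ 0.21.

P(S) = 0.21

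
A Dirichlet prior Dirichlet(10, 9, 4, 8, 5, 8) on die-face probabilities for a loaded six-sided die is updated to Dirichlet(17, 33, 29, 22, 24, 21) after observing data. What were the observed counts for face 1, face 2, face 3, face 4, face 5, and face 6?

counts (7, 24, 25, 14, 19, 13)

For a Dirichlet(α) prior with multinomial counts c, the posterior is Dirichlet(α + c) componentwise.
Counts are posterior − prior componentwise: 17−10=7, 33−9=24, 29−4=25, 22−8=14, 24−5=19, 21−8=13.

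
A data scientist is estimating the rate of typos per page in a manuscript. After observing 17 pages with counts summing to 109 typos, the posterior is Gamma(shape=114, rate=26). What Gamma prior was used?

A Gamma(α, β) prior (rate parametrization) on a Poisson rate with n observations summing to S gives posterior Gamma(α+S, β+n).
So α = 114 − 109 = 5 and β = 26 − 17 = 9.

Gamma(shape=5, rate=9)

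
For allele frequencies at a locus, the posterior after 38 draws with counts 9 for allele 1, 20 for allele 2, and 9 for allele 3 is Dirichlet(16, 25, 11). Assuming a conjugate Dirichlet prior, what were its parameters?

Dirichlet(7, 5, 2)

For a Dirichlet(α) prior with multinomial counts c, the posterior is Dirichlet(α + c) componentwise.
Subtract each count from the matching posterior parameter: 16−9=7, 25−20=5, 11−9=2.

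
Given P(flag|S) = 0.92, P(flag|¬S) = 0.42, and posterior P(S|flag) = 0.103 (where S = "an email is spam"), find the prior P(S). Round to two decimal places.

In odds form, posterior odds = prior odds × likelihood ratio, so prior odds = posterior odds ÷ LR.
Posterior odds = 0.103/(1−0.103) = 0.1148. LR = 0.92/0.42 = 2.1905.
Prior odds = 0.1148/2.1905 = 0.0524, so P(S) = 0.0524/(1+0.0524) ≈ 0.05.

P(S) = 0.05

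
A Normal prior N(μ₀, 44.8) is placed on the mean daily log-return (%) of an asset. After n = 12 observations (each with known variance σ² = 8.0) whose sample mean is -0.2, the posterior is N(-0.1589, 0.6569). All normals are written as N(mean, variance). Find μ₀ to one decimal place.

With known observation variance, the Normal–Normal posterior has precision τ_n = τ₀ + n/σ² and mean μ_n = (τ₀μ₀ + (n/σ²)x̄)/τ_n.
Here τ₀ = 1/44.8 = 0.022321 and τ_data = 12/8.0 = 1.500000, so τ_n = 1.522321.
Rearranging for μ₀: μ₀ = (μ_n·τ_n − τ_data·x̄)/τ₀ = (-0.1589·1.522321 − 1.500000·-0.2) / 0.022321 = 0.058103/0.022321 ≈ 2.6.

μ₀ = 2.6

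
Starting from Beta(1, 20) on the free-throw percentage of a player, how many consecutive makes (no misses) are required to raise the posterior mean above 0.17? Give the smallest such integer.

k = 4

After k makes and 0 misses the posterior is Beta(1+k, 20), with mean (1+k)/(1+20+k).
Set (1+k)/(21+k) > 0.17 and solve: k > (0.17·21 − 1)/(1 − 0.17) = 3.096.
The smallest integer exceeding 3.096 is 4.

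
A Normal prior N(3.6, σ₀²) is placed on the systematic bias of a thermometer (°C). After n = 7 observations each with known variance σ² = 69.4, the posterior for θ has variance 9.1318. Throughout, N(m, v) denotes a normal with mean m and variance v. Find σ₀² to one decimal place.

For the Normal–Normal model with known σ², precisions add: τ_n = τ₀ + n/σ².
So 1/σ₀² = 1/9.1318 − 7/69.4 = 0.109507 − 0.100865 = 0.008642.
Hence σ₀² = 1/0.008642 ≈ 115.7.

σ₀² = 115.7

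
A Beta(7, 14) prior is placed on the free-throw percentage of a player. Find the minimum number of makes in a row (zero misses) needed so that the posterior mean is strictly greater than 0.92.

After k makes and 0 misses the posterior is Beta(7+k, 14), with mean (7+k)/(7+14+k).
Set (7+k)/(21+k) > 0.92 and solve: k > (0.92·21 − 7)/(1 − 0.92) = 154.000.
The smallest integer exceeding 154.000 is 155.

k = 155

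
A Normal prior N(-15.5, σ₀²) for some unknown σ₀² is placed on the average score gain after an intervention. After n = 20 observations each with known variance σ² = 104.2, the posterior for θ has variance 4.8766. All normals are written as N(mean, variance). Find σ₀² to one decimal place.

Posterior precision equals prior precision plus data precision: 1/σ_n² = 1/σ₀² + n/σ².
So 1/σ₀² = 1/4.8766 − 20/104.2 = 0.205061 − 0.191939 = 0.013122.
Hence σ₀² = 1/0.013122 ≈ 76.2.

σ₀² = 76.2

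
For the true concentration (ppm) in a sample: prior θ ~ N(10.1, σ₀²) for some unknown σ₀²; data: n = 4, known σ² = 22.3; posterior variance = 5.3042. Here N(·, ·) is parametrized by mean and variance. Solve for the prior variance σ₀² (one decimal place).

Posterior precision equals prior precision plus data precision: 1/σ_n² = 1/σ₀² + n/σ².
So 1/σ₀² = 1/5.3042 − 4/22.3 = 0.188530 − 0.179372 = 0.009158.
Hence σ₀² = 1/0.009158 ≈ 109.2.

σ₀² = 109.2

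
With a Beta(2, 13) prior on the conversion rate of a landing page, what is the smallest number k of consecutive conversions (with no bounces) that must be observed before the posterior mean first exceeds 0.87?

k = 86

After k conversions and 0 bounces the posterior is Beta(2+k, 13), with mean (2+k)/(2+13+k).
Set (2+k)/(15+k) > 0.87 and solve: k > (0.87·15 − 2)/(1 − 0.87) = 85.000.
The smallest integer exceeding 85.000 is 86.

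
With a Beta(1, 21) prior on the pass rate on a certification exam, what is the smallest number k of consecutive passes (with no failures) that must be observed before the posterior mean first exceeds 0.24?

After k passes and 0 failures the posterior is Beta(1+k, 21), with mean (1+k)/(1+21+k).
Set (1+k)/(22+k) > 0.24 and solve: k > (0.24·22 − 1)/(1 − 0.24) = 5.632.
The smallest integer exceeding 5.632 is 6, and checking k=6: (7)/(28) = 0.2500 > 0.24.

k = 6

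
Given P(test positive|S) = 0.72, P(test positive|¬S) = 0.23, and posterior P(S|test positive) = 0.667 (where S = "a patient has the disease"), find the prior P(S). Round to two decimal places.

In odds form, posterior odds = prior odds × likelihood ratio, so prior odds = posterior odds ÷ LR.
Posterior odds = 0.667/(1−0.667) = 2.0030. LR = 0.72/0.23 = 3.1304.
Prior odds = 2.0030/3.1304 = 0.6399, so P(S) = 0.6399/(1+0.6399) ≈ 0.39.

P(S) = 0.39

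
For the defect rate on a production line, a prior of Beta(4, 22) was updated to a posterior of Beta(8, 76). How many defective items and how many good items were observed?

A Beta(α, β) prior with s successes and f failures in binomial data gives a Beta(α+s, β+f) posterior.
Match parameters: s=8−4=4, f=76−22=54.

4 defective items and 54 good items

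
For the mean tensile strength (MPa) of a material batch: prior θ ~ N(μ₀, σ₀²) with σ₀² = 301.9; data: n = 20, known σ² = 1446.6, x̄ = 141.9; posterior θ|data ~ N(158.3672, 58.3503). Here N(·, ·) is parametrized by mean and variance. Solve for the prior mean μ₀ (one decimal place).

μ₀ = 227.1

The posterior mean is a precision-weighted average: μ_n = (τ₀μ₀ + τ_data·x̄)/(τ₀+τ_data), with τ₀=1/σ₀² and τ_data=n/σ².
Here τ₀ = 1/301.9 = 0.003312 and τ_data = 20/1446.6 = 0.013826, so τ_n = 0.017138.
Rearranging for μ₀: μ₀ = (μ_n·τ_n − τ_data·x̄)/τ₀ = (158.3672·0.017138 − 0.013826·141.9) / 0.003312 = 0.752188/0.003312 ≈ 227.1.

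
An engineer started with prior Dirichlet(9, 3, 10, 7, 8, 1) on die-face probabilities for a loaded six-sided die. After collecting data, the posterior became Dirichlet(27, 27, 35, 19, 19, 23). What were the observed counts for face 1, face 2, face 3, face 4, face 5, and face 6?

counts (18, 24, 25, 12, 11, 22)

For a Dirichlet(α) prior with multinomial counts c, the posterior is Dirichlet(α + c) componentwise.
Counts are posterior − prior componentwise: 27−9=18, 27−3=24, 35−10=25, 19−7=12, 19−8=11, 23−1=22.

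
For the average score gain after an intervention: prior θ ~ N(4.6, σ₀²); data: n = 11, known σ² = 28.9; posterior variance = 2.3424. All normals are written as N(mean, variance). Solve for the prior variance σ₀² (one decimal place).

For the Normal–Normal model with known σ², precisions add: τ_n = τ₀ + n/σ².
So 1/σ₀² = 1/2.3424 − 11/28.9 = 0.426913 − 0.380623 = 0.046290.
Hence σ₀² = 1/0.046290 ≈ 21.6.

σ₀² = 21.6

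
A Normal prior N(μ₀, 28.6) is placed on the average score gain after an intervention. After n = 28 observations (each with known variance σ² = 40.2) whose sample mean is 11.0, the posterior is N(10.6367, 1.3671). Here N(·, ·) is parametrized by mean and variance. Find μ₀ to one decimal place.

μ₀ = 3.4

With known observation variance, the Normal–Normal posterior has precision τ_n = τ₀ + n/σ² and mean μ_n = (τ₀μ₀ + (n/σ²)x̄)/τ_n.
Here τ₀ = 1/28.6 = 0.034965 and τ_data = 28/40.2 = 0.696517, so τ_n = 0.731482.
Rearranging for μ₀: μ₀ = (μ_n·τ_n − τ_data·x̄)/τ₀ = (10.6367·0.731482 − 0.696517·11.0) / 0.034965 = 0.118868/0.034965 ≈ 3.4.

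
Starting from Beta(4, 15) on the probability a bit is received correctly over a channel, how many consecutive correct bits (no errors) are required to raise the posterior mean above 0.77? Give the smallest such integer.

After k correct bits and 0 errors the posterior is Beta(4+k, 15), with mean (4+k)/(4+15+k).
Set (4+k)/(19+k) > 0.77 and solve: k > (0.77·19 − 4)/(1 − 0.77) = 46.217.
The smallest integer exceeding 46.217 is 47.

k = 47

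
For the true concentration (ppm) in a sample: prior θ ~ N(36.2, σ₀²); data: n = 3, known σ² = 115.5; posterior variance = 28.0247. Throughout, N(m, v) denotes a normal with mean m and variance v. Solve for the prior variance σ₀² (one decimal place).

For the Normal–Normal model with known σ², precisions add: τ_n = τ₀ + n/σ².
So 1/σ₀² = 1/28.0247 − 3/115.5 = 0.035683 − 0.025974 = 0.009709.
Hence σ₀² = 1/0.009709 ≈ 103.0.

σ₀² = 103.0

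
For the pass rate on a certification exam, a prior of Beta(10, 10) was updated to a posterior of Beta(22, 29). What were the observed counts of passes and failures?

Under Beta–binomial conjugacy the posterior parameters are (α+s, β+f).
Match parameters: s=22−10=12, f=29−10=19.

12 passes and 19 failures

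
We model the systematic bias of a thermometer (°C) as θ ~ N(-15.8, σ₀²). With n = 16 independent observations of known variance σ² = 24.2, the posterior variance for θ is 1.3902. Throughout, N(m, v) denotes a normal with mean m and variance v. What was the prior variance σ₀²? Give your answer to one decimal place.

Posterior precision equals prior precision plus data precision: 1/σ_n² = 1/σ₀² + n/σ².
So 1/σ₀² = 1/1.3902 − 16/24.2 = 0.719321 − 0.661157 = 0.058164.
Hence σ₀² = 1/0.058164 ≈ 17.2.

σ₀² = 17.2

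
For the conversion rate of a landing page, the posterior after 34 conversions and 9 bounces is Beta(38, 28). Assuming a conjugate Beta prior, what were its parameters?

Beta(4, 19)

Beta is conjugate to the binomial likelihood: posterior = Beta(α+s, β+f).
Subtract the data counts: 38−34=4, 28−9=19.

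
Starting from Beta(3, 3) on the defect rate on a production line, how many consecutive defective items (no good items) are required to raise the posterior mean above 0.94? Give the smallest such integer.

After k defective items and 0 good items the posterior is Beta(3+k, 3), with mean (3+k)/(3+3+k).
Set (3+k)/(6+k) > 0.94 and solve: k > (0.94·6 − 3)/(1 − 0.94) = 44.000.
The smallest integer exceeding 44.000 is 45.

k = 45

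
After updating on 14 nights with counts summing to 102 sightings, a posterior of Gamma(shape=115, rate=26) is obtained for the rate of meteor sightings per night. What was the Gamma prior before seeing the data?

Gamma(shape=13, rate=12)

A Gamma(α, β) prior (rate parametrization) on a Poisson rate with n observations summing to S gives posterior Gamma(α+S, β+n).
So α = 115 − 102 = 13 and β = 26 − 14 = 12.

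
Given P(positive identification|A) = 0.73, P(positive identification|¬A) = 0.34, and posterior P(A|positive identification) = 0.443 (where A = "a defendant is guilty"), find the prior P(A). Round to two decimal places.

In odds form, posterior odds = prior odds × likelihood ratio, so prior odds = posterior odds ÷ LR.
Posterior odds = 0.443/(1−0.443) = 0.7953. LR = 0.73/0.34 = 2.1471.
Prior odds = 0.7953/2.1471 = 0.3704, so P(A) = 0.3704/(1+0.3704) ≈ 0.27.

P(A) = 0.27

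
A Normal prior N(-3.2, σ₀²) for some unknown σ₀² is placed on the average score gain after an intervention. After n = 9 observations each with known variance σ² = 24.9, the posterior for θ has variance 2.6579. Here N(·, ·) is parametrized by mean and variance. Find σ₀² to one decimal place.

Posterior precision equals prior precision plus data precision: 1/σ_n² = 1/σ₀² + n/σ².
So 1/σ₀² = 1/2.6579 − 9/24.9 = 0.376237 − 0.361446 = 0.014791.
Hence σ₀² = 1/0.014791 ≈ 67.6.

σ₀² = 67.6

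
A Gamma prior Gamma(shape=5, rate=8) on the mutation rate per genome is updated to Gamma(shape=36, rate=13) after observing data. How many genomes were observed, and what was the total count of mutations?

A Gamma(α, β) prior (rate parametrization) on a Poisson rate with n observations summing to S gives posterior Gamma(α+S, β+n).
Matching: Σxᵢ = 36 − 5 = 31 and n = 13 − 8 = 5.

n = 5 genomes with total 31 mutations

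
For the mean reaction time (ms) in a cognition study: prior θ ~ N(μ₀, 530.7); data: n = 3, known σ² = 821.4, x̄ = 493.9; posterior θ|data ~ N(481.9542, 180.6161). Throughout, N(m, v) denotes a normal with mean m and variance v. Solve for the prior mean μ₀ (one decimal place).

With known observation variance, the Normal–Normal posterior has precision τ_n = τ₀ + n/σ² and mean μ_n = (τ₀μ₀ + (n/σ²)x̄)/τ_n.
Here τ₀ = 1/530.7 = 0.001884 and τ_data = 3/821.4 = 0.003652, so τ_n = 0.005536.
Rearranging for μ₀: μ₀ = (μ_n·τ_n − τ_data·x̄)/τ₀ = (481.9542·0.005536 − 0.003652·493.9) / 0.001884 = 0.864376/0.001884 ≈ 458.8.

μ₀ = 458.8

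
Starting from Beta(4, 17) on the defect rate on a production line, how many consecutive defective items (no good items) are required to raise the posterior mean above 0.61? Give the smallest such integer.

After k defective items and 0 good items the posterior is Beta(4+k, 17), with mean (4+k)/(4+17+k).
Set (4+k)/(21+k) > 0.61 and solve: k > (0.61·21 − 4)/(1 − 0.61) = 22.590.
The smallest integer exceeding 22.590 is 23, and checking k=23: (27)/(44) = 0.6136 > 0.61.

k = 23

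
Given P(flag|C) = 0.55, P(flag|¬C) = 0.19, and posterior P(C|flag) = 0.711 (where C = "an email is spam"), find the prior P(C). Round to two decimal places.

Bayes' rule in odds form gives O(C|E) = O(C)·[P(E|C)/P(E|¬C)], hence O(C) = O(C|E)/LR.
Posterior odds = 0.711/(1−0.711) = 2.4602. LR = 0.55/0.19 = 2.8947.
Prior odds = 2.4602/2.8947 = 0.8499, so P(C) = 0.8499/(1+0.8499) ≈ 0.46.

P(C) = 0.46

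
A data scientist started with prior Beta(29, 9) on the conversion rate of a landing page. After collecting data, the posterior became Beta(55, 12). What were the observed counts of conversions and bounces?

26 conversions and 3 bounces

Beta is conjugate to the binomial likelihood: posterior = Beta(a+s, b+f).
Match parameters: s=55−29=26, f=12−9=3.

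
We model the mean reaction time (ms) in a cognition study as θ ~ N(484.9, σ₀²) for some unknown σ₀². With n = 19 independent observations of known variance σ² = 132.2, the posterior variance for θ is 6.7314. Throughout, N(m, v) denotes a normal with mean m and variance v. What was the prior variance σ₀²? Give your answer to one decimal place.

Posterior precision equals prior precision plus data precision: 1/σ_n² = 1/σ₀² + n/σ².
So 1/σ₀² = 1/6.7314 − 19/132.2 = 0.148558 − 0.143722 = 0.004836.
Hence σ₀² = 1/0.004836 ≈ 206.8.

σ₀² = 206.8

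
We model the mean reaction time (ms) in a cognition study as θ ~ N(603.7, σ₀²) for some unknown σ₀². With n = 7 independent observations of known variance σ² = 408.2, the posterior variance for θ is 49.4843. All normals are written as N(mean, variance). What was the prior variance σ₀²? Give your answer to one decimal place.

σ₀² = 326.8

For the Normal–Normal model with known σ², precisions add: τ_n = τ₀ + n/σ².
So 1/σ₀² = 1/49.4843 − 7/408.2 = 0.020208 − 0.017148 = 0.003060.
Hence σ₀² = 1/0.003060 ≈ 326.8.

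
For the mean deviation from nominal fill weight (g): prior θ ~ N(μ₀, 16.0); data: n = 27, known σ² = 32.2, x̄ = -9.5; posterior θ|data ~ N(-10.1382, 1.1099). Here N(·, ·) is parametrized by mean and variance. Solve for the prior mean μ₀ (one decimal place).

μ₀ = -18.7

The posterior mean is a precision-weighted average: μ_n = (τ₀μ₀ + τ_data·x̄)/(τ₀+τ_data), with τ₀=1/σ₀² and τ_data=n/σ².
Here τ₀ = 1/16.0 = 0.062500 and τ_data = 27/32.2 = 0.838509, so τ_n = 0.901009.
Rearranging for μ₀: μ₀ = (μ_n·τ_n − τ_data·x̄)/τ₀ = (-10.1382·0.901009 − 0.838509·-9.5) / 0.062500 = -1.168774/0.062500 ≈ -18.7.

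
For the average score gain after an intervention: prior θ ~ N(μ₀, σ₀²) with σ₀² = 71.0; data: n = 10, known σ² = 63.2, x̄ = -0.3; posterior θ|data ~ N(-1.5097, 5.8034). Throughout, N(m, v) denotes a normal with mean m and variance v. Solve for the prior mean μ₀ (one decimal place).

With known observation variance, the Normal–Normal posterior has precision τ_n = τ₀ + n/σ² and mean μ_n = (τ₀μ₀ + (n/σ²)x̄)/τ_n.
Here τ₀ = 1/71.0 = 0.014085 and τ_data = 10/63.2 = 0.158228, so τ_n = 0.172313.
Rearranging for μ₀: μ₀ = (μ_n·τ_n − τ_data·x̄)/τ₀ = (-1.5097·0.172313 − 0.158228·-0.3) / 0.014085 = -0.212673/0.014085 ≈ -15.1.

μ₀ = -15.1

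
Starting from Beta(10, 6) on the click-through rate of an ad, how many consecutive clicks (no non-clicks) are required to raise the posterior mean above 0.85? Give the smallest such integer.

After k clicks and 0 non-clicks the posterior is Beta(10+k, 6), with mean (10+k)/(10+6+k).
Set (10+k)/(16+k) > 0.85 and solve: k > (0.85·16 − 10)/(1 − 0.85) = 24.000.
The smallest integer exceeding 24.000 is 25, and checking k=25: (35)/(41) = 0.8537 > 0.85.

k = 25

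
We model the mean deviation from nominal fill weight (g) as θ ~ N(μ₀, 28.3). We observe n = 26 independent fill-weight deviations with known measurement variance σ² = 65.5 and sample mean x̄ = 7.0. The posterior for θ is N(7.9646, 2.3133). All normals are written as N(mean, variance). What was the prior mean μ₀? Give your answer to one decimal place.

μ₀ = 18.8

With known observation variance, the Normal–Normal posterior has precision τ_n = τ₀ + n/σ² and mean μ_n = (τ₀μ₀ + (n/σ²)x̄)/τ_n.
Here τ₀ = 1/28.3 = 0.035336 and τ_data = 26/65.5 = 0.396947, so τ_n = 0.432283.
Rearranging for μ₀: μ₀ = (μ_n·τ_n − τ_data·x̄)/τ₀ = (7.9646·0.432283 − 0.396947·7.0) / 0.035336 = 0.664332/0.035336 ≈ 18.8.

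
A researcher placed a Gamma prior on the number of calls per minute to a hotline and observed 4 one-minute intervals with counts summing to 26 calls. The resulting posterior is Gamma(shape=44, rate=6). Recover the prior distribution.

Gamma–Poisson conjugacy: posterior shape = α + Σxᵢ, posterior rate = β + n.
So α = 44 − 26 = 18 and β = 6 − 4 = 2.

Gamma(shape=18, rate=2)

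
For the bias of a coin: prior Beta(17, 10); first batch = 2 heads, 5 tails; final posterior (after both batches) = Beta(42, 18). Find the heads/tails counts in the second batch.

23 heads and 3 tails

Because Beta–binomial updating is additive in the counts, the combined data contributed (α_post−α_prior, β_post−β_prior) successes and failures.
Total across both batches: 42−17=25 heads, 18−10=8 tails.
Subtract the first batch: 25−2=23 heads and 8−5=3 tails.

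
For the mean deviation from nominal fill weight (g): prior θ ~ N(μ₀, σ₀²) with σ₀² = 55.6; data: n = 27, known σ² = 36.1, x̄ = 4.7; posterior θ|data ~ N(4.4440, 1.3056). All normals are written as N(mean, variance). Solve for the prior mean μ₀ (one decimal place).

The posterior mean is a precision-weighted average: μ_n = (τ₀μ₀ + τ_data·x̄)/(τ₀+τ_data), with τ₀=1/σ₀² and τ_data=n/σ².
Here τ₀ = 1/55.6 = 0.017986 and τ_data = 27/36.1 = 0.747922, so τ_n = 0.765908.
Rearranging for μ₀: μ₀ = (μ_n·τ_n − τ_data·x̄)/τ₀ = (4.4440·0.765908 − 0.747922·4.7) / 0.017986 = -0.111538/0.017986 ≈ -6.2.

μ₀ = -6.2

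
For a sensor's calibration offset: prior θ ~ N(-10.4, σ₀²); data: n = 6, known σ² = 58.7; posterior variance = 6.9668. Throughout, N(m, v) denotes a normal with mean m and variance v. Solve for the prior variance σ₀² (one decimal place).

Posterior precision equals prior precision plus data precision: 1/σ_n² = 1/σ₀² + n/σ².
So 1/σ₀² = 1/6.9668 − 6/58.7 = 0.143538 − 0.102215 = 0.041323.
Hence σ₀² = 1/0.041323 ≈ 24.2.

σ₀² = 24.2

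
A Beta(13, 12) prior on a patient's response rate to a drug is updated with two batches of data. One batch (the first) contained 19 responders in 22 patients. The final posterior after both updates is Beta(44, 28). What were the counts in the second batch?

12 responders and 13 non-responders

Because Beta–binomial updating is additive in the counts, the combined data contributed (α_post−α_prior, β_post−β_prior) successes and failures.
Total across both batches: 44−13=31 responders, 28−12=16 non-responders.
Subtract the first batch: 31−19=12 responders and 16−3=13 non-responders.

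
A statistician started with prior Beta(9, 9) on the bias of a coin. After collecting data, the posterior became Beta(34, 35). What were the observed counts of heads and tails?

25 heads and 26 tails

Under Beta–binomial conjugacy the posterior parameters are (α+s, β+f).
Match parameters: s=34−9=25, f=35−9=26.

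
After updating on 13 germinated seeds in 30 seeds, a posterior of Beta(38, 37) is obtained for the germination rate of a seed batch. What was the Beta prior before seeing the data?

A Beta(α, β) prior with s successes and f failures in binomial data gives a Beta(α+s, β+f) posterior.
Subtract the data counts: 38−13=25, 37−17=20.

Beta(25, 20)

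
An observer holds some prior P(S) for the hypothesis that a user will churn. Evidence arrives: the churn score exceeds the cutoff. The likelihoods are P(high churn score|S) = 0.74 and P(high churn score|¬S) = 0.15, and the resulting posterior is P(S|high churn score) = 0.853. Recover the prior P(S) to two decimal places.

P(S) = 0.54

Bayes' rule in odds form gives O(S|E) = O(S)·[P(E|S)/P(E|¬S)], hence O(S) = O(S|E)/LR.
Posterior odds = 0.853/(1−0.853) = 5.8027. LR = 0.74/0.15 = 4.9333.
Prior odds = 5.8027/4.9333 = 1.1762, so P(S) = 1.1762/(1+1.1762) ≈ 0.54.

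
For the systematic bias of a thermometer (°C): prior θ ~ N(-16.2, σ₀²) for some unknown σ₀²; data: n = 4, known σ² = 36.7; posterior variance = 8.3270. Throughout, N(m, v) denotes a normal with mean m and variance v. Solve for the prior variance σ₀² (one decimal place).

Posterior precision equals prior precision plus data precision: 1/σ_n² = 1/σ₀² + n/σ².
So 1/σ₀² = 1/8.3270 − 4/36.7 = 0.120091 − 0.108992 = 0.011099.
Hence σ₀² = 1/0.011099 ≈ 90.1.

σ₀² = 90.1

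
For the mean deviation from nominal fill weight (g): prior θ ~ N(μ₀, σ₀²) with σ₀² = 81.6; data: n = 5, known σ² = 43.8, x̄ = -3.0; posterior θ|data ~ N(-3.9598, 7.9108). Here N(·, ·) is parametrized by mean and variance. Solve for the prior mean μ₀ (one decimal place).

μ₀ = -12.9

With known observation variance, the Normal–Normal posterior has precision τ_n = τ₀ + n/σ² and mean μ_n = (τ₀μ₀ + (n/σ²)x̄)/τ_n.
Here τ₀ = 1/81.6 = 0.012255 and τ_data = 5/43.8 = 0.114155, so τ_n = 0.126410.
Rearranging for μ₀: μ₀ = (μ_n·τ_n − τ_data·x̄)/τ₀ = (-3.9598·0.126410 − 0.114155·-3.0) / 0.012255 = -0.158093/0.012255 ≈ -12.9.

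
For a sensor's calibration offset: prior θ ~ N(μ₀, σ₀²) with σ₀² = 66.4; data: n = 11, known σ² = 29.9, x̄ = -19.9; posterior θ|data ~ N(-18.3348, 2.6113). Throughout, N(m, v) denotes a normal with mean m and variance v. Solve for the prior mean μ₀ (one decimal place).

μ₀ = 19.9

The posterior mean is a precision-weighted average: μ_n = (τ₀μ₀ + τ_data·x̄)/(τ₀+τ_data), with τ₀=1/σ₀² and τ_data=n/σ².
Here τ₀ = 1/66.4 = 0.015060 and τ_data = 11/29.9 = 0.367893, so τ_n = 0.382953.
Rearranging for μ₀: μ₀ = (μ_n·τ_n − τ_data·x̄)/τ₀ = (-18.3348·0.382953 − 0.367893·-19.9) / 0.015060 = 0.299704/0.015060 ≈ 19.9.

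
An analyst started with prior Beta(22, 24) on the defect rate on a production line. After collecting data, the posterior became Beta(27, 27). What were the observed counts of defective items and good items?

Under Beta–binomial conjugacy the posterior parameters are (α+s, β+f).
Match parameters: s=27−22=5, f=27−24=3.

5 defective items and 3 good items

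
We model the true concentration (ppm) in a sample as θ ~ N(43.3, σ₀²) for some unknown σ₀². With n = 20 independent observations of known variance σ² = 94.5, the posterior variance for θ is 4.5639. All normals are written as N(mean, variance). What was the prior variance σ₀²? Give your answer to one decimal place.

For the Normal–Normal model with known σ², precisions add: τ_n = τ₀ + n/σ².
So 1/σ₀² = 1/4.5639 − 20/94.5 = 0.219111 − 0.211640 = 0.007471.
Hence σ₀² = 1/0.007471 ≈ 133.9.

σ₀² = 133.9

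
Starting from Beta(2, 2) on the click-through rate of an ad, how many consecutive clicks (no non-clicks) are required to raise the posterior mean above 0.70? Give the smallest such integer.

After k clicks and 0 non-clicks the posterior is Beta(2+k, 2), with mean (2+k)/(2+2+k).
Set (2+k)/(4+k) > 0.70 and solve: k > (0.70·4 − 2)/(1 − 0.70) = 2.667.
The smallest integer exceeding 2.667 is 3.

k = 3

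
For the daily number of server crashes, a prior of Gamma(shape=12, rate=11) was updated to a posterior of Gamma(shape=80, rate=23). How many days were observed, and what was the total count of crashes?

n = 12 days with total 68 crashes

Gamma–Poisson conjugacy: posterior shape = α + Σxᵢ, posterior rate = β + n.
Matching: Σxᵢ = 80 − 12 = 68 and n = 23 − 11 = 12.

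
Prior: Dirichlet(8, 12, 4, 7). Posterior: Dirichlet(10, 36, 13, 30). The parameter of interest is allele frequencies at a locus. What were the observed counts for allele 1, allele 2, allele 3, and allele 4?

For a Dirichlet(α) prior with multinomial counts c, the posterior is Dirichlet(α + c) componentwise.
Counts are posterior − prior componentwise: 10−8=2, 36−12=24, 13−4=9, 30−7=23.

counts (2, 24, 9, 23)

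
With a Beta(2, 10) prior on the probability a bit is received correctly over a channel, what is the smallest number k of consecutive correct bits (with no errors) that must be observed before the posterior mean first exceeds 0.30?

After k correct bits and 0 errors the posterior is Beta(2+k, 10), with mean (2+k)/(2+10+k).
Set (2+k)/(12+k) > 0.30 and solve: k > (0.30·12 − 2)/(1 − 0.30) = 2.286.
The smallest integer exceeding 2.286 is 3.

k = 3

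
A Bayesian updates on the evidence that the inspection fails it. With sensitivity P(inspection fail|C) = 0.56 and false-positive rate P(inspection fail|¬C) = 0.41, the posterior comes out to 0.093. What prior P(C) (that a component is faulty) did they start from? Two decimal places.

P(C) = 0.07

Bayes' rule in odds form gives O(C|E) = O(C)·[P(E|C)/P(E|¬C)], hence O(C) = O(C|E)/LR.
Posterior odds = 0.093/(1−0.093) = 0.1025. LR = 0.56/0.41 = 1.3659.
Prior odds = 0.1025/1.3659 = 0.0750, so P(C) = 0.0750/(1+0.0750) ≈ 0.07.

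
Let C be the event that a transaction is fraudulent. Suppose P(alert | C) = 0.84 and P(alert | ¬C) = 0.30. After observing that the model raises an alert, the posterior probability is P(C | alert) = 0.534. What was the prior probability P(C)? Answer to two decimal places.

P(C) = 0.29

In odds form, posterior odds = prior odds × likelihood ratio, so prior odds = posterior odds ÷ LR.
Posterior odds = 0.534/(1−0.534) = 1.1459. LR = 0.84/0.30 = 2.8000.
Prior odds = 1.1459/2.8000 = 0.4093, so P(C) = 0.4093/(1+0.4093) ≈ 0.29.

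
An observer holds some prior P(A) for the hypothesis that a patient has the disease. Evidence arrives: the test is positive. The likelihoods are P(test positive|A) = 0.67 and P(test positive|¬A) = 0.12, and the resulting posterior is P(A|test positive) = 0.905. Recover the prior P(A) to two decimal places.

Bayes' rule in odds form gives O(A|E) = O(A)·[P(E|A)/P(E|¬A)], hence O(A) = O(A|E)/LR.
Posterior odds = 0.905/(1−0.905) = 9.5263. LR = 0.67/0.12 = 5.5833.
Prior odds = 9.5263/5.5833 = 1.7062, so P(A) = 1.7062/(1+1.7062) ≈ 0.63.

P(A) = 0.63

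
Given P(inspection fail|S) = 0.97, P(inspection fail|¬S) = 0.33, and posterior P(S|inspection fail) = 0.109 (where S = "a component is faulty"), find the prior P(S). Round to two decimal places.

P(S) = 0.04

In odds form, posterior odds = prior odds × likelihood ratio, so prior odds = posterior odds ÷ LR.
Posterior odds = 0.109/(1−0.109) = 0.1223. LR = 0.97/0.33 = 2.9394.
Prior odds = 0.1223/2.9394 = 0.0416, so P(S) = 0.0416/(1+0.0416) ≈ 0.04.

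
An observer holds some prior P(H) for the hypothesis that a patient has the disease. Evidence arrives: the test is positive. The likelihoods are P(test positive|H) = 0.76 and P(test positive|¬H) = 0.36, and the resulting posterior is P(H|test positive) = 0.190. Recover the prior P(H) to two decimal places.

Bayes' rule in odds form gives O(H|E) = O(H)·[P(E|H)/P(E|¬H)], hence O(H) = O(H|E)/LR.
Posterior odds = 0.190/(1−0.190) = 0.2346. LR = 0.76/0.36 = 2.1111.
Prior odds = 0.2346/2.1111 = 0.1111, so P(H) = 0.1111/(1+0.1111) ≈ 0.10.

P(H) = 0.10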